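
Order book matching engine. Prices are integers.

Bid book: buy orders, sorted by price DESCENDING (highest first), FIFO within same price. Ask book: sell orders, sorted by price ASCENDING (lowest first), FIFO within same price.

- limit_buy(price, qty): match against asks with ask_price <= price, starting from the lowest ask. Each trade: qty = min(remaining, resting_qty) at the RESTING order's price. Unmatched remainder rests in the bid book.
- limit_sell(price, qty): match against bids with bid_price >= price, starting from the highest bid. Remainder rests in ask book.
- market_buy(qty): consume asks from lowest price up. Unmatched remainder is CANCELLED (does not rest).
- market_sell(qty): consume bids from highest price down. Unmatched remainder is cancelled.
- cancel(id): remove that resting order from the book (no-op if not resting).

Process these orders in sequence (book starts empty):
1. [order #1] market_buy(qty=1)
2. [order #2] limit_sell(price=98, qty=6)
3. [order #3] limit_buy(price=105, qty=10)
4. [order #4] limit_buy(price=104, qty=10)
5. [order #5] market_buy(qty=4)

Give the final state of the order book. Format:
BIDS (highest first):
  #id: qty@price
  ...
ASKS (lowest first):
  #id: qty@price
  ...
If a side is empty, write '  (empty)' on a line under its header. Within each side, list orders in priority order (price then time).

Answer: BIDS (highest first):
  #3: 4@105
  #4: 10@104
ASKS (lowest first):
  (empty)

Derivation:
After op 1 [order #1] market_buy(qty=1): fills=none; bids=[-] asks=[-]
After op 2 [order #2] limit_sell(price=98, qty=6): fills=none; bids=[-] asks=[#2:6@98]
After op 3 [order #3] limit_buy(price=105, qty=10): fills=#3x#2:6@98; bids=[#3:4@105] asks=[-]
After op 4 [order #4] limit_buy(price=104, qty=10): fills=none; bids=[#3:4@105 #4:10@104] asks=[-]
After op 5 [order #5] market_buy(qty=4): fills=none; bids=[#3:4@105 #4:10@104] asks=[-]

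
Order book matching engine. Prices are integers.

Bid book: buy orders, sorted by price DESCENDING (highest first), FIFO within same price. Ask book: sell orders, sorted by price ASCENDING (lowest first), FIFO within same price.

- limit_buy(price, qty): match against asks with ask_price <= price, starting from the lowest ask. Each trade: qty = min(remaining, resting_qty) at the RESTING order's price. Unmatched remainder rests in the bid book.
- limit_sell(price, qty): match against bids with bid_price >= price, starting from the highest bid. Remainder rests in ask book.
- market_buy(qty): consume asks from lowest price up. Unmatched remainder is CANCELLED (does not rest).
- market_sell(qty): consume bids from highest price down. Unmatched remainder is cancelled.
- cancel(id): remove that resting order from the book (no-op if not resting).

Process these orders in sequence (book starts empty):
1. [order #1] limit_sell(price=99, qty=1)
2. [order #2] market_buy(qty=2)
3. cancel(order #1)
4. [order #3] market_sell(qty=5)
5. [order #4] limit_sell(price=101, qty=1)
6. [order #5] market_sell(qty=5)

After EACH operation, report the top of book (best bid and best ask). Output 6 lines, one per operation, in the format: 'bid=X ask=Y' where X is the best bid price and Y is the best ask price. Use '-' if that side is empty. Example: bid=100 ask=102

After op 1 [order #1] limit_sell(price=99, qty=1): fills=none; bids=[-] asks=[#1:1@99]
After op 2 [order #2] market_buy(qty=2): fills=#2x#1:1@99; bids=[-] asks=[-]
After op 3 cancel(order #1): fills=none; bids=[-] asks=[-]
After op 4 [order #3] market_sell(qty=5): fills=none; bids=[-] asks=[-]
After op 5 [order #4] limit_sell(price=101, qty=1): fills=none; bids=[-] asks=[#4:1@101]
After op 6 [order #5] market_sell(qty=5): fills=none; bids=[-] asks=[#4:1@101]

Answer: bid=- ask=99
bid=- ask=-
bid=- ask=-
bid=- ask=-
bid=- ask=101
bid=- ask=101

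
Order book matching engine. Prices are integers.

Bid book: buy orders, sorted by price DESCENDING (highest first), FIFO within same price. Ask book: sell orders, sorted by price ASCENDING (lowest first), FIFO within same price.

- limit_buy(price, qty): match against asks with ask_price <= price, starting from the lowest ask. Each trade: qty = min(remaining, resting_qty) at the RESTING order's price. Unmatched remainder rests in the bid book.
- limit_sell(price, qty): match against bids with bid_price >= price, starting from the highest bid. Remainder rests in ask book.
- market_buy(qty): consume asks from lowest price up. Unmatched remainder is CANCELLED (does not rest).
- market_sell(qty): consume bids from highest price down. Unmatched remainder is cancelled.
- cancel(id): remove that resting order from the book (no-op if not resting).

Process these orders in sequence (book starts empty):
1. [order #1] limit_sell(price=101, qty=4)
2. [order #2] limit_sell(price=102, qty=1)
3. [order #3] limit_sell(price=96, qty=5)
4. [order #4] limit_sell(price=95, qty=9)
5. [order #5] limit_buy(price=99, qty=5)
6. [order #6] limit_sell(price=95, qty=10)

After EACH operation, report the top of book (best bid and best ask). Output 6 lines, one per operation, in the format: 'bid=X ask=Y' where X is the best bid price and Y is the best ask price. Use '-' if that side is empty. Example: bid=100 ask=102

After op 1 [order #1] limit_sell(price=101, qty=4): fills=none; bids=[-] asks=[#1:4@101]
After op 2 [order #2] limit_sell(price=102, qty=1): fills=none; bids=[-] asks=[#1:4@101 #2:1@102]
After op 3 [order #3] limit_sell(price=96, qty=5): fills=none; bids=[-] asks=[#3:5@96 #1:4@101 #2:1@102]
After op 4 [order #4] limit_sell(price=95, qty=9): fills=none; bids=[-] asks=[#4:9@95 #3:5@96 #1:4@101 #2:1@102]
After op 5 [order #5] limit_buy(price=99, qty=5): fills=#5x#4:5@95; bids=[-] asks=[#4:4@95 #3:5@96 #1:4@101 #2:1@102]
After op 6 [order #6] limit_sell(price=95, qty=10): fills=none; bids=[-] asks=[#4:4@95 #6:10@95 #3:5@96 #1:4@101 #2:1@102]

Answer: bid=- ask=101
bid=- ask=101
bid=- ask=96
bid=- ask=95
bid=- ask=95
bid=- ask=95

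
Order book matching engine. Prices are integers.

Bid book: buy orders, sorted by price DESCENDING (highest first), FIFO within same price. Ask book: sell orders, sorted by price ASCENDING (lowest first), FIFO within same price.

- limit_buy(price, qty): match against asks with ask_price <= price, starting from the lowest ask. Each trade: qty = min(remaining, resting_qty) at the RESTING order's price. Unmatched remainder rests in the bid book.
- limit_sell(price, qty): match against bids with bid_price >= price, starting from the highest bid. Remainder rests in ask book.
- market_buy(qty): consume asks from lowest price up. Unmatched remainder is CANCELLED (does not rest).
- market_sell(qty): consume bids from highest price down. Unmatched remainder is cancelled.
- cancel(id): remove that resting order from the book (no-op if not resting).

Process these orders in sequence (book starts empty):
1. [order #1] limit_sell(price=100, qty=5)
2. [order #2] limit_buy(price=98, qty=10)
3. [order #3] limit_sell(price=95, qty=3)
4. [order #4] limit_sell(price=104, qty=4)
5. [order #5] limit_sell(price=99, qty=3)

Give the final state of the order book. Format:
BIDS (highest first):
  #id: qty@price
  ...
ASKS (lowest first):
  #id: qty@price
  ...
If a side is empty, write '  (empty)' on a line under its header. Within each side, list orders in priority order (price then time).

Answer: BIDS (highest first):
  #2: 7@98
ASKS (lowest first):
  #5: 3@99
  #1: 5@100
  #4: 4@104

Derivation:
After op 1 [order #1] limit_sell(price=100, qty=5): fills=none; bids=[-] asks=[#1:5@100]
After op 2 [order #2] limit_buy(price=98, qty=10): fills=none; bids=[#2:10@98] asks=[#1:5@100]
After op 3 [order #3] limit_sell(price=95, qty=3): fills=#2x#3:3@98; bids=[#2:7@98] asks=[#1:5@100]
After op 4 [order #4] limit_sell(price=104, qty=4): fills=none; bids=[#2:7@98] asks=[#1:5@100 #4:4@104]
After op 5 [order #5] limit_sell(price=99, qty=3): fills=none; bids=[#2:7@98] asks=[#5:3@99 #1:5@100 #4:4@104]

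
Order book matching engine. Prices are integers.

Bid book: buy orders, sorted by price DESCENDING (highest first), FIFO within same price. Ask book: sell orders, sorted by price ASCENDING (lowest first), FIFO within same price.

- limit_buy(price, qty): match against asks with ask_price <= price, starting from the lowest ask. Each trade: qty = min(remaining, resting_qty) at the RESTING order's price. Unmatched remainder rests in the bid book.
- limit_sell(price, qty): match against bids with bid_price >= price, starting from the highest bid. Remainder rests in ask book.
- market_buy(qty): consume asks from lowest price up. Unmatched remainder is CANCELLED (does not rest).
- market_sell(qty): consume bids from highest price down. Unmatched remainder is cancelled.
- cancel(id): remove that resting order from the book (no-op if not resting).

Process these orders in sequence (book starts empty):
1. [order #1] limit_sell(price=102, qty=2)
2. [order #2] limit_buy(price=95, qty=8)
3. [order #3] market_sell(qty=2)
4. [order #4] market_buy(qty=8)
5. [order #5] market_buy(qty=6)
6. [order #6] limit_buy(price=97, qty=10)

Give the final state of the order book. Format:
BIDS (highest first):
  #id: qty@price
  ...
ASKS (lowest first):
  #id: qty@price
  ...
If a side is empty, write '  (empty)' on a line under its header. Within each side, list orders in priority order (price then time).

Answer: BIDS (highest first):
  #6: 10@97
  #2: 6@95
ASKS (lowest first):
  (empty)

Derivation:
After op 1 [order #1] limit_sell(price=102, qty=2): fills=none; bids=[-] asks=[#1:2@102]
After op 2 [order #2] limit_buy(price=95, qty=8): fills=none; bids=[#2:8@95] asks=[#1:2@102]
After op 3 [order #3] market_sell(qty=2): fills=#2x#3:2@95; bids=[#2:6@95] asks=[#1:2@102]
After op 4 [order #4] market_buy(qty=8): fills=#4x#1:2@102; bids=[#2:6@95] asks=[-]
After op 5 [order #5] market_buy(qty=6): fills=none; bids=[#2:6@95] asks=[-]
After op 6 [order #6] limit_buy(price=97, qty=10): fills=none; bids=[#6:10@97 #2:6@95] asks=[-]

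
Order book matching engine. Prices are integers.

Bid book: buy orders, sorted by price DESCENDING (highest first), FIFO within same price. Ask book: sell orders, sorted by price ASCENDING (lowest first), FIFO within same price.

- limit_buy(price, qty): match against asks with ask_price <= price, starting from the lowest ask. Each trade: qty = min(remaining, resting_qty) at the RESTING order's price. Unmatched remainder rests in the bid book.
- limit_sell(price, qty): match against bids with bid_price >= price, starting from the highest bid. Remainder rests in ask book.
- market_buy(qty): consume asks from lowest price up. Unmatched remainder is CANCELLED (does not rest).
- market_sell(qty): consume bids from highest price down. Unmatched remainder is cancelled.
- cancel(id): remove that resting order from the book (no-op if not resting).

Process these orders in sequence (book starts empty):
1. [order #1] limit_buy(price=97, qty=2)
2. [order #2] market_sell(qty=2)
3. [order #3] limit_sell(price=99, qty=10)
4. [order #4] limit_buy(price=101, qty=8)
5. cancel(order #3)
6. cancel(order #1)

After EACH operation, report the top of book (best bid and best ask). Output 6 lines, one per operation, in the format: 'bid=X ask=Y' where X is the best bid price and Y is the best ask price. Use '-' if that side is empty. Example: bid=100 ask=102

Answer: bid=97 ask=-
bid=- ask=-
bid=- ask=99
bid=- ask=99
bid=- ask=-
bid=- ask=-

Derivation:
After op 1 [order #1] limit_buy(price=97, qty=2): fills=none; bids=[#1:2@97] asks=[-]
After op 2 [order #2] market_sell(qty=2): fills=#1x#2:2@97; bids=[-] asks=[-]
After op 3 [order #3] limit_sell(price=99, qty=10): fills=none; bids=[-] asks=[#3:10@99]
After op 4 [order #4] limit_buy(price=101, qty=8): fills=#4x#3:8@99; bids=[-] asks=[#3:2@99]
After op 5 cancel(order #3): fills=none; bids=[-] asks=[-]
After op 6 cancel(order #1): fills=none; bids=[-] asks=[-]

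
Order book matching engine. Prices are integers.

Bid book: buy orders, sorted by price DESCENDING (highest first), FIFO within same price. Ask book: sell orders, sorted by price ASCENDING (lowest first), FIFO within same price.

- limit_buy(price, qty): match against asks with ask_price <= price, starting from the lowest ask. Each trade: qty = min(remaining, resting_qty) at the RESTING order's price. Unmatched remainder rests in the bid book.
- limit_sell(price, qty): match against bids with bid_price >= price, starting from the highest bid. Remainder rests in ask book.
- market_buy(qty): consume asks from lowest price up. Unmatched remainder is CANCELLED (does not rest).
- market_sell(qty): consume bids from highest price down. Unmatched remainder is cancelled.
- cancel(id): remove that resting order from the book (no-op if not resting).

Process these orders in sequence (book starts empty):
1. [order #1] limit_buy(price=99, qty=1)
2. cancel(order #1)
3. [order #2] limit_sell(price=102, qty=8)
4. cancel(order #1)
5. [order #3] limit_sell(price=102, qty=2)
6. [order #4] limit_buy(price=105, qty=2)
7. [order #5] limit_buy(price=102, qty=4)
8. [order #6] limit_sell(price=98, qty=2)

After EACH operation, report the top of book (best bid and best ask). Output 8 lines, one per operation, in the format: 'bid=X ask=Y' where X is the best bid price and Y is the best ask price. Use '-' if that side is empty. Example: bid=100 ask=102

After op 1 [order #1] limit_buy(price=99, qty=1): fills=none; bids=[#1:1@99] asks=[-]
After op 2 cancel(order #1): fills=none; bids=[-] asks=[-]
After op 3 [order #2] limit_sell(price=102, qty=8): fills=none; bids=[-] asks=[#2:8@102]
After op 4 cancel(order #1): fills=none; bids=[-] asks=[#2:8@102]
After op 5 [order #3] limit_sell(price=102, qty=2): fills=none; bids=[-] asks=[#2:8@102 #3:2@102]
After op 6 [order #4] limit_buy(price=105, qty=2): fills=#4x#2:2@102; bids=[-] asks=[#2:6@102 #3:2@102]
After op 7 [order #5] limit_buy(price=102, qty=4): fills=#5x#2:4@102; bids=[-] asks=[#2:2@102 #3:2@102]
After op 8 [order #6] limit_sell(price=98, qty=2): fills=none; bids=[-] asks=[#6:2@98 #2:2@102 #3:2@102]

Answer: bid=99 ask=-
bid=- ask=-
bid=- ask=102
bid=- ask=102
bid=- ask=102
bid=- ask=102
bid=- ask=102
bid=- ask=98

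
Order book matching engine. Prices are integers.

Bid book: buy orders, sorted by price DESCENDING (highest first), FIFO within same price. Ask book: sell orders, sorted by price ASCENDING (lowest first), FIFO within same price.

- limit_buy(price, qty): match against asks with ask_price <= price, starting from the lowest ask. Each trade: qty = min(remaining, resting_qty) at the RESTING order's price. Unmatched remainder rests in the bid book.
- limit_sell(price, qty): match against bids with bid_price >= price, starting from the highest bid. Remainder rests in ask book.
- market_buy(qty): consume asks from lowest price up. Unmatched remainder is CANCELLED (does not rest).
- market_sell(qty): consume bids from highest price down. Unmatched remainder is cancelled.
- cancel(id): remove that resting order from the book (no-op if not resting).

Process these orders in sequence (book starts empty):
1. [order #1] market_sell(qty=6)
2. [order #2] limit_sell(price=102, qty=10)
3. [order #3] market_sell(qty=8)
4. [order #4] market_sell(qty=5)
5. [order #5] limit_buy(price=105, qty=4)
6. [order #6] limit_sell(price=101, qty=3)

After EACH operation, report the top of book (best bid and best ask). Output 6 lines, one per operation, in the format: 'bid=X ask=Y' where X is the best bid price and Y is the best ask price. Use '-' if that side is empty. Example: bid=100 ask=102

After op 1 [order #1] market_sell(qty=6): fills=none; bids=[-] asks=[-]
After op 2 [order #2] limit_sell(price=102, qty=10): fills=none; bids=[-] asks=[#2:10@102]
After op 3 [order #3] market_sell(qty=8): fills=none; bids=[-] asks=[#2:10@102]
After op 4 [order #4] market_sell(qty=5): fills=none; bids=[-] asks=[#2:10@102]
After op 5 [order #5] limit_buy(price=105, qty=4): fills=#5x#2:4@102; bids=[-] asks=[#2:6@102]
After op 6 [order #6] limit_sell(price=101, qty=3): fills=none; bids=[-] asks=[#6:3@101 #2:6@102]

Answer: bid=- ask=-
bid=- ask=102
bid=- ask=102
bid=- ask=102
bid=- ask=102
bid=- ask=101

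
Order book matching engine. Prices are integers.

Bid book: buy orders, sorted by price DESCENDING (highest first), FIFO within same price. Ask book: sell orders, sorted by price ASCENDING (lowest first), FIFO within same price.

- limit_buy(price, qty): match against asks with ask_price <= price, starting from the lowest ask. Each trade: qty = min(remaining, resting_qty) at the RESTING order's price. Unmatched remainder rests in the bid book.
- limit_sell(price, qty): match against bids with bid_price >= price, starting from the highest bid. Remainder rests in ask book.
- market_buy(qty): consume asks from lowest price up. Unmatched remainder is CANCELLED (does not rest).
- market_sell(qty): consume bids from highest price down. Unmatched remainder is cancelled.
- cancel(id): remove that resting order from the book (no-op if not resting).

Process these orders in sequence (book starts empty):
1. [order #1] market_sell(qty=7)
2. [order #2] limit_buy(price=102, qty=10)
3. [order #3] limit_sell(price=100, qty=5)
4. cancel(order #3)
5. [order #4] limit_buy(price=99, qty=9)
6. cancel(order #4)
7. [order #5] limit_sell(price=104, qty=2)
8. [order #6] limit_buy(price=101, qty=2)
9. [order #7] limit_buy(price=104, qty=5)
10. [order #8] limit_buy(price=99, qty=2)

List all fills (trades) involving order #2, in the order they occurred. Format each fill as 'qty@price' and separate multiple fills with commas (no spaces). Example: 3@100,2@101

Answer: 5@102

Derivation:
After op 1 [order #1] market_sell(qty=7): fills=none; bids=[-] asks=[-]
After op 2 [order #2] limit_buy(price=102, qty=10): fills=none; bids=[#2:10@102] asks=[-]
After op 3 [order #3] limit_sell(price=100, qty=5): fills=#2x#3:5@102; bids=[#2:5@102] asks=[-]
After op 4 cancel(order #3): fills=none; bids=[#2:5@102] asks=[-]
After op 5 [order #4] limit_buy(price=99, qty=9): fills=none; bids=[#2:5@102 #4:9@99] asks=[-]
After op 6 cancel(order #4): fills=none; bids=[#2:5@102] asks=[-]
After op 7 [order #5] limit_sell(price=104, qty=2): fills=none; bids=[#2:5@102] asks=[#5:2@104]
After op 8 [order #6] limit_buy(price=101, qty=2): fills=none; bids=[#2:5@102 #6:2@101] asks=[#5:2@104]
After op 9 [order #7] limit_buy(price=104, qty=5): fills=#7x#5:2@104; bids=[#7:3@104 #2:5@102 #6:2@101] asks=[-]
After op 10 [order #8] limit_buy(price=99, qty=2): fills=none; bids=[#7:3@104 #2:5@102 #6:2@101 #8:2@99] asks=[-]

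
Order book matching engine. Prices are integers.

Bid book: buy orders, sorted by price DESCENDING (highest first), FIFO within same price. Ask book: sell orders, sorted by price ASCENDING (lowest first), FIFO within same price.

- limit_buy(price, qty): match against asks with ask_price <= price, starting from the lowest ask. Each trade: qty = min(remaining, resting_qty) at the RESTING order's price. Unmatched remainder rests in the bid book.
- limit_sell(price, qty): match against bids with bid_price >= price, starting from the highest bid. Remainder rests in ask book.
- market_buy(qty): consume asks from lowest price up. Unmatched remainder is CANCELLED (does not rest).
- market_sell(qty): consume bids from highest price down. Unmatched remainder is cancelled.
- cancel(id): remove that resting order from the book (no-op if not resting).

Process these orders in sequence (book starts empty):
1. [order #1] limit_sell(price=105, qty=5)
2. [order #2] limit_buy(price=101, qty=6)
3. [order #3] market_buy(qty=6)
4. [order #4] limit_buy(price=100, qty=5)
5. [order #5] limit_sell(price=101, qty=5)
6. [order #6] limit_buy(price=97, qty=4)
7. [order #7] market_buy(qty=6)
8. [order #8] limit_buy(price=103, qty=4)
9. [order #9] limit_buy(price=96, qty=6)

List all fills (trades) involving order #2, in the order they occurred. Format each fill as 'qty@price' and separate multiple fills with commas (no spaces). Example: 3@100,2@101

Answer: 5@101

Derivation:
After op 1 [order #1] limit_sell(price=105, qty=5): fills=none; bids=[-] asks=[#1:5@105]
After op 2 [order #2] limit_buy(price=101, qty=6): fills=none; bids=[#2:6@101] asks=[#1:5@105]
After op 3 [order #3] market_buy(qty=6): fills=#3x#1:5@105; bids=[#2:6@101] asks=[-]
After op 4 [order #4] limit_buy(price=100, qty=5): fills=none; bids=[#2:6@101 #4:5@100] asks=[-]
After op 5 [order #5] limit_sell(price=101, qty=5): fills=#2x#5:5@101; bids=[#2:1@101 #4:5@100] asks=[-]
After op 6 [order #6] limit_buy(price=97, qty=4): fills=none; bids=[#2:1@101 #4:5@100 #6:4@97] asks=[-]
After op 7 [order #7] market_buy(qty=6): fills=none; bids=[#2:1@101 #4:5@100 #6:4@97] asks=[-]
After op 8 [order #8] limit_buy(price=103, qty=4): fills=none; bids=[#8:4@103 #2:1@101 #4:5@100 #6:4@97] asks=[-]
After op 9 [order #9] limit_buy(price=96, qty=6): fills=none; bids=[#8:4@103 #2:1@101 #4:5@100 #6:4@97 #9:6@96] asks=[-]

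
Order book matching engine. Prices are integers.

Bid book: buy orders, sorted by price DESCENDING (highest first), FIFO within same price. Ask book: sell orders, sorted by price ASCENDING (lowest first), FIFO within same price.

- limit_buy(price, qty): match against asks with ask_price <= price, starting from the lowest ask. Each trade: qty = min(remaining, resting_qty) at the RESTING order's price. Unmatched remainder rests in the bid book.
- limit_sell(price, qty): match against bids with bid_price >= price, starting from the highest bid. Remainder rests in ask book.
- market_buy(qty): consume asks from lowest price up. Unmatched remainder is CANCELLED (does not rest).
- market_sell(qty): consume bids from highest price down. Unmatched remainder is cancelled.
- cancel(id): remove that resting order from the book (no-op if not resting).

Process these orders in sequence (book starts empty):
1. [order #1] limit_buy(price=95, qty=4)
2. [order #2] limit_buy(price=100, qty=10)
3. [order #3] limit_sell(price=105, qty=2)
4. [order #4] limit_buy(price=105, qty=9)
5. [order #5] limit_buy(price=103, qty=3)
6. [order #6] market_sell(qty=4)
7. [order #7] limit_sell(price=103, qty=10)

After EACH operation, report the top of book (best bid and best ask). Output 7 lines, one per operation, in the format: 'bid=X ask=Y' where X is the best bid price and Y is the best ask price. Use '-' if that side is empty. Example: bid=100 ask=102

Answer: bid=95 ask=-
bid=100 ask=-
bid=100 ask=105
bid=105 ask=-
bid=105 ask=-
bid=105 ask=-
bid=100 ask=103

Derivation:
After op 1 [order #1] limit_buy(price=95, qty=4): fills=none; bids=[#1:4@95] asks=[-]
After op 2 [order #2] limit_buy(price=100, qty=10): fills=none; bids=[#2:10@100 #1:4@95] asks=[-]
After op 3 [order #3] limit_sell(price=105, qty=2): fills=none; bids=[#2:10@100 #1:4@95] asks=[#3:2@105]
After op 4 [order #4] limit_buy(price=105, qty=9): fills=#4x#3:2@105; bids=[#4:7@105 #2:10@100 #1:4@95] asks=[-]
After op 5 [order #5] limit_buy(price=103, qty=3): fills=none; bids=[#4:7@105 #5:3@103 #2:10@100 #1:4@95] asks=[-]
After op 6 [order #6] market_sell(qty=4): fills=#4x#6:4@105; bids=[#4:3@105 #5:3@103 #2:10@100 #1:4@95] asks=[-]
After op 7 [order #7] limit_sell(price=103, qty=10): fills=#4x#7:3@105 #5x#7:3@103; bids=[#2:10@100 #1:4@95] asks=[#7:4@103]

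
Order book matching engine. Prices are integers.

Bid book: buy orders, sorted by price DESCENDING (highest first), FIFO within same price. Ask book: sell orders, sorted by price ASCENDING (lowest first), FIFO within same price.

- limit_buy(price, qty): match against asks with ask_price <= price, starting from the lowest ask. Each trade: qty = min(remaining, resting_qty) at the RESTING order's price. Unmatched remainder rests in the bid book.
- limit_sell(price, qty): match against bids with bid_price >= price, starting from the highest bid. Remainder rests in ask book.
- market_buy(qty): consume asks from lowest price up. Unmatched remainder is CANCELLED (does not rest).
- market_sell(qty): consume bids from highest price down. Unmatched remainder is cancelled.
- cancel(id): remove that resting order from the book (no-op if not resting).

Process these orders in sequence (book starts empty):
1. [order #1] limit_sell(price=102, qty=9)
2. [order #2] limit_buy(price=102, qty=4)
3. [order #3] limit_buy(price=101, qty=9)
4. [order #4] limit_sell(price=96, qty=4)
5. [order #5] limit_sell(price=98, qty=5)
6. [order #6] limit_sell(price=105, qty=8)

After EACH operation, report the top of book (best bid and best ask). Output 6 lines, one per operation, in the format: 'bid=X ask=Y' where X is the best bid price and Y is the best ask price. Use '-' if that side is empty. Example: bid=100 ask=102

Answer: bid=- ask=102
bid=- ask=102
bid=101 ask=102
bid=101 ask=102
bid=- ask=102
bid=- ask=102

Derivation:
After op 1 [order #1] limit_sell(price=102, qty=9): fills=none; bids=[-] asks=[#1:9@102]
After op 2 [order #2] limit_buy(price=102, qty=4): fills=#2x#1:4@102; bids=[-] asks=[#1:5@102]
After op 3 [order #3] limit_buy(price=101, qty=9): fills=none; bids=[#3:9@101] asks=[#1:5@102]
After op 4 [order #4] limit_sell(price=96, qty=4): fills=#3x#4:4@101; bids=[#3:5@101] asks=[#1:5@102]
After op 5 [order #5] limit_sell(price=98, qty=5): fills=#3x#5:5@101; bids=[-] asks=[#1:5@102]
After op 6 [order #6] limit_sell(price=105, qty=8): fills=none; bids=[-] asks=[#1:5@102 #6:8@105]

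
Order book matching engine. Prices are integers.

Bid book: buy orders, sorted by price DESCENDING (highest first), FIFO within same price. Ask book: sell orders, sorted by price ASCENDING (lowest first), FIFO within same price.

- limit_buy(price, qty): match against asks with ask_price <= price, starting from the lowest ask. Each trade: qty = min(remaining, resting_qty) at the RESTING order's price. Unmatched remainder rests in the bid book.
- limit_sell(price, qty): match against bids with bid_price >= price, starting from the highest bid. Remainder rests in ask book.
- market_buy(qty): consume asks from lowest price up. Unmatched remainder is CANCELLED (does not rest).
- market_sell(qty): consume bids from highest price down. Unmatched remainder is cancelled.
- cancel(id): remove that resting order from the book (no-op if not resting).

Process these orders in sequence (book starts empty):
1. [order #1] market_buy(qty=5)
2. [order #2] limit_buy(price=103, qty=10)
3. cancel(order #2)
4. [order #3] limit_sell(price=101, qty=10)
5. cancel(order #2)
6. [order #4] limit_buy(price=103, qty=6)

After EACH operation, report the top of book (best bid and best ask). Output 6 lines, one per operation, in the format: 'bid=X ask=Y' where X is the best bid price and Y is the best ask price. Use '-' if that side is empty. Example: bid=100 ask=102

Answer: bid=- ask=-
bid=103 ask=-
bid=- ask=-
bid=- ask=101
bid=- ask=101
bid=- ask=101

Derivation:
After op 1 [order #1] market_buy(qty=5): fills=none; bids=[-] asks=[-]
After op 2 [order #2] limit_buy(price=103, qty=10): fills=none; bids=[#2:10@103] asks=[-]
After op 3 cancel(order #2): fills=none; bids=[-] asks=[-]
After op 4 [order #3] limit_sell(price=101, qty=10): fills=none; bids=[-] asks=[#3:10@101]
After op 5 cancel(order #2): fills=none; bids=[-] asks=[#3:10@101]
After op 6 [order #4] limit_buy(price=103, qty=6): fills=#4x#3:6@101; bids=[-] asks=[#3:4@101]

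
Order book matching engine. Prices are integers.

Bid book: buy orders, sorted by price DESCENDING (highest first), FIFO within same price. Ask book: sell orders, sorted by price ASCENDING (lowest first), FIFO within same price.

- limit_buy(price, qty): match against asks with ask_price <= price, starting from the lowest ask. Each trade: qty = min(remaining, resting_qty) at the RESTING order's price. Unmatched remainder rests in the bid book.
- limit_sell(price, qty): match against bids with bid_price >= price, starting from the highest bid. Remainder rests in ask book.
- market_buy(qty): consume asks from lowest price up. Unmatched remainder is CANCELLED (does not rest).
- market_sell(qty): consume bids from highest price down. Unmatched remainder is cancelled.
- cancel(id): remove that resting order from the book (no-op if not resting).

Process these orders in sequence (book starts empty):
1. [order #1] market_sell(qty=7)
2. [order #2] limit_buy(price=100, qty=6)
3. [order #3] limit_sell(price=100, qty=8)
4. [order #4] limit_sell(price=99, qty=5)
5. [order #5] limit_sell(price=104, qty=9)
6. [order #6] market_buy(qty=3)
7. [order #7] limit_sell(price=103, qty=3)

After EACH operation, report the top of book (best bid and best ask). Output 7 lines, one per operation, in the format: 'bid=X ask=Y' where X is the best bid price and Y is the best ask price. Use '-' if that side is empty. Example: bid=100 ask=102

After op 1 [order #1] market_sell(qty=7): fills=none; bids=[-] asks=[-]
After op 2 [order #2] limit_buy(price=100, qty=6): fills=none; bids=[#2:6@100] asks=[-]
After op 3 [order #3] limit_sell(price=100, qty=8): fills=#2x#3:6@100; bids=[-] asks=[#3:2@100]
After op 4 [order #4] limit_sell(price=99, qty=5): fills=none; bids=[-] asks=[#4:5@99 #3:2@100]
After op 5 [order #5] limit_sell(price=104, qty=9): fills=none; bids=[-] asks=[#4:5@99 #3:2@100 #5:9@104]
After op 6 [order #6] market_buy(qty=3): fills=#6x#4:3@99; bids=[-] asks=[#4:2@99 #3:2@100 #5:9@104]
After op 7 [order #7] limit_sell(price=103, qty=3): fills=none; bids=[-] asks=[#4:2@99 #3:2@100 #7:3@103 #5:9@104]

Answer: bid=- ask=-
bid=100 ask=-
bid=- ask=100
bid=- ask=99
bid=- ask=99
bid=- ask=99
bid=- ask=99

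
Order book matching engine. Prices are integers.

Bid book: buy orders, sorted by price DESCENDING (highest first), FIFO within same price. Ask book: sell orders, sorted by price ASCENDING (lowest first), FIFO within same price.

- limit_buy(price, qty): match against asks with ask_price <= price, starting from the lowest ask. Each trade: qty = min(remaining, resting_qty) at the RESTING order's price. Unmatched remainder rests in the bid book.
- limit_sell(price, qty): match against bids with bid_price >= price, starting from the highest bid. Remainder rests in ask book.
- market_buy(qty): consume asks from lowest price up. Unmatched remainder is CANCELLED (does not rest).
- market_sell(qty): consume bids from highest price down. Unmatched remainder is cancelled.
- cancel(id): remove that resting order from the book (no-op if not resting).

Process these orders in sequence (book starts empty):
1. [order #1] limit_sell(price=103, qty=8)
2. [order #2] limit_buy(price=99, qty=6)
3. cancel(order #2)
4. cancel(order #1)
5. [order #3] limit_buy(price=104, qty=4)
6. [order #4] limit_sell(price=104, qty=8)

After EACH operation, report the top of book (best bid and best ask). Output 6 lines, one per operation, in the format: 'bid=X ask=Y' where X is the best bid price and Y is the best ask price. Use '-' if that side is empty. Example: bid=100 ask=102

Answer: bid=- ask=103
bid=99 ask=103
bid=- ask=103
bid=- ask=-
bid=104 ask=-
bid=- ask=104

Derivation:
After op 1 [order #1] limit_sell(price=103, qty=8): fills=none; bids=[-] asks=[#1:8@103]
After op 2 [order #2] limit_buy(price=99, qty=6): fills=none; bids=[#2:6@99] asks=[#1:8@103]
After op 3 cancel(order #2): fills=none; bids=[-] asks=[#1:8@103]
After op 4 cancel(order #1): fills=none; bids=[-] asks=[-]
After op 5 [order #3] limit_buy(price=104, qty=4): fills=none; bids=[#3:4@104] asks=[-]
After op 6 [order #4] limit_sell(price=104, qty=8): fills=#3x#4:4@104; bids=[-] asks=[#4:4@104]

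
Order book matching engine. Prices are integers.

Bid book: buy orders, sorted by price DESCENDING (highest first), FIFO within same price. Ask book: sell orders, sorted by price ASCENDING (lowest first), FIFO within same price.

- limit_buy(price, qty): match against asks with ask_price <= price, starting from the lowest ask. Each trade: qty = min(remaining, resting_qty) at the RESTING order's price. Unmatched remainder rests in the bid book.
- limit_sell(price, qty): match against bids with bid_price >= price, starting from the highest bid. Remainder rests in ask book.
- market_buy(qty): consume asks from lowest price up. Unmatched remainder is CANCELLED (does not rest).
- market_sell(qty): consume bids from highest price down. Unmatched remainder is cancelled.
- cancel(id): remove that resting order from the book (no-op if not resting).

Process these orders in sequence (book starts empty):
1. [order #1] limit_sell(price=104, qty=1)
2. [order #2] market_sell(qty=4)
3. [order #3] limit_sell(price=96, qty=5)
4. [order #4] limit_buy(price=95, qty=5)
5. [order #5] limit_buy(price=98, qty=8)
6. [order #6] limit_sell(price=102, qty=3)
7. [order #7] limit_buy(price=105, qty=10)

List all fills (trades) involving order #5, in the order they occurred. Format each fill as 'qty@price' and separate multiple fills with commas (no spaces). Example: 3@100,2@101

After op 1 [order #1] limit_sell(price=104, qty=1): fills=none; bids=[-] asks=[#1:1@104]
After op 2 [order #2] market_sell(qty=4): fills=none; bids=[-] asks=[#1:1@104]
After op 3 [order #3] limit_sell(price=96, qty=5): fills=none; bids=[-] asks=[#3:5@96 #1:1@104]
After op 4 [order #4] limit_buy(price=95, qty=5): fills=none; bids=[#4:5@95] asks=[#3:5@96 #1:1@104]
After op 5 [order #5] limit_buy(price=98, qty=8): fills=#5x#3:5@96; bids=[#5:3@98 #4:5@95] asks=[#1:1@104]
After op 6 [order #6] limit_sell(price=102, qty=3): fills=none; bids=[#5:3@98 #4:5@95] asks=[#6:3@102 #1:1@104]
After op 7 [order #7] limit_buy(price=105, qty=10): fills=#7x#6:3@102 #7x#1:1@104; bids=[#7:6@105 #5:3@98 #4:5@95] asks=[-]

Answer: 5@96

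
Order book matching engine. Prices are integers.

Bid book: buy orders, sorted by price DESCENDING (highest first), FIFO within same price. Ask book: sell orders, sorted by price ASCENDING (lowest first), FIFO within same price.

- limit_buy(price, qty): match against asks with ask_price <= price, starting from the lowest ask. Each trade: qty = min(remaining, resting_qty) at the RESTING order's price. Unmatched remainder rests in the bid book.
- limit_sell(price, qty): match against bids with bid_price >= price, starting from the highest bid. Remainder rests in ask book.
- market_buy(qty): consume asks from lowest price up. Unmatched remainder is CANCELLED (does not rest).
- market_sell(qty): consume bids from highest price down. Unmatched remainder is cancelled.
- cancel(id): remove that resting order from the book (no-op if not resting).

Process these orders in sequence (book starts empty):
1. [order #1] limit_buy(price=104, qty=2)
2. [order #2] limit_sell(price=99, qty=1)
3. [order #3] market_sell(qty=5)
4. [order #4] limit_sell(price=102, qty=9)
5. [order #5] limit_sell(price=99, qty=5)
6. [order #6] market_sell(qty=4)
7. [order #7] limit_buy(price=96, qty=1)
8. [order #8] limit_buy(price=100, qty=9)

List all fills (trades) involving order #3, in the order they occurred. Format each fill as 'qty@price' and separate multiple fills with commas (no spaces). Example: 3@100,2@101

Answer: 1@104

Derivation:
After op 1 [order #1] limit_buy(price=104, qty=2): fills=none; bids=[#1:2@104] asks=[-]
After op 2 [order #2] limit_sell(price=99, qty=1): fills=#1x#2:1@104; bids=[#1:1@104] asks=[-]
After op 3 [order #3] market_sell(qty=5): fills=#1x#3:1@104; bids=[-] asks=[-]
After op 4 [order #4] limit_sell(price=102, qty=9): fills=none; bids=[-] asks=[#4:9@102]
After op 5 [order #5] limit_sell(price=99, qty=5): fills=none; bids=[-] asks=[#5:5@99 #4:9@102]
After op 6 [order #6] market_sell(qty=4): fills=none; bids=[-] asks=[#5:5@99 #4:9@102]
After op 7 [order #7] limit_buy(price=96, qty=1): fills=none; bids=[#7:1@96] asks=[#5:5@99 #4:9@102]
After op 8 [order #8] limit_buy(price=100, qty=9): fills=#8x#5:5@99; bids=[#8:4@100 #7:1@96] asks=[#4:9@102]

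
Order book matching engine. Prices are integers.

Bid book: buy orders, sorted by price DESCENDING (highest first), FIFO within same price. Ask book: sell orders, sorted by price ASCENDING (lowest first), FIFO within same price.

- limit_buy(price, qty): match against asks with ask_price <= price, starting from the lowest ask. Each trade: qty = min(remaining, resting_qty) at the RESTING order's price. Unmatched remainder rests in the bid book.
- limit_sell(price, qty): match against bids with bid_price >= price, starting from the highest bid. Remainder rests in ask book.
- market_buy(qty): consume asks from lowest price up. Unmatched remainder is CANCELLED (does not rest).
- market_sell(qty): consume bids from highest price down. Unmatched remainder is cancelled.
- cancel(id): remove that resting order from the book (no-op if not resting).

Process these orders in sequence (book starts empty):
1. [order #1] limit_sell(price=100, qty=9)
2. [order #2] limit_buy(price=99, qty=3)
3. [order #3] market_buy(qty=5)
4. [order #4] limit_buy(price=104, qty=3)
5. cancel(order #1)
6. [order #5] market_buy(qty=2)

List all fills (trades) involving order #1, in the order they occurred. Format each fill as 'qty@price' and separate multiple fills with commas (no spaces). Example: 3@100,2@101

After op 1 [order #1] limit_sell(price=100, qty=9): fills=none; bids=[-] asks=[#1:9@100]
After op 2 [order #2] limit_buy(price=99, qty=3): fills=none; bids=[#2:3@99] asks=[#1:9@100]
After op 3 [order #3] market_buy(qty=5): fills=#3x#1:5@100; bids=[#2:3@99] asks=[#1:4@100]
After op 4 [order #4] limit_buy(price=104, qty=3): fills=#4x#1:3@100; bids=[#2:3@99] asks=[#1:1@100]
After op 5 cancel(order #1): fills=none; bids=[#2:3@99] asks=[-]
After op 6 [order #5] market_buy(qty=2): fills=none; bids=[#2:3@99] asks=[-]

Answer: 5@100,3@100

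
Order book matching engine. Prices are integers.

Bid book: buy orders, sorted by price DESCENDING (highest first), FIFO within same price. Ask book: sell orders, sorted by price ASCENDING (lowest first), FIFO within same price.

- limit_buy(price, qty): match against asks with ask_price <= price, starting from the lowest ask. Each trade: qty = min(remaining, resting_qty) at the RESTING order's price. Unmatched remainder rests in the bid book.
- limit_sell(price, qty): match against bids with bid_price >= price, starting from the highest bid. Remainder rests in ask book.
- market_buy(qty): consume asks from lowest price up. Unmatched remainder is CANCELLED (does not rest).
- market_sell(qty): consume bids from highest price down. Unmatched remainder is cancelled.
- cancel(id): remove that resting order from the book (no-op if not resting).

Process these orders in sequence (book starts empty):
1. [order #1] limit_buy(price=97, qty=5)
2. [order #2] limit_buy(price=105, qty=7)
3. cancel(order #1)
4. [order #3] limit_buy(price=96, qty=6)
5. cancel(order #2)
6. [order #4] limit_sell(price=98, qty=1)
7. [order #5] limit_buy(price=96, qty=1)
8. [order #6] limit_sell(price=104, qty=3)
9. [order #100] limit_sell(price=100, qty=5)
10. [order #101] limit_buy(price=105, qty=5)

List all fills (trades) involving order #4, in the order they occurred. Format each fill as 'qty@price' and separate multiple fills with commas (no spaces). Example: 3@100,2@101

Answer: 1@98

Derivation:
After op 1 [order #1] limit_buy(price=97, qty=5): fills=none; bids=[#1:5@97] asks=[-]
After op 2 [order #2] limit_buy(price=105, qty=7): fills=none; bids=[#2:7@105 #1:5@97] asks=[-]
After op 3 cancel(order #1): fills=none; bids=[#2:7@105] asks=[-]
After op 4 [order #3] limit_buy(price=96, qty=6): fills=none; bids=[#2:7@105 #3:6@96] asks=[-]
After op 5 cancel(order #2): fills=none; bids=[#3:6@96] asks=[-]
After op 6 [order #4] limit_sell(price=98, qty=1): fills=none; bids=[#3:6@96] asks=[#4:1@98]
After op 7 [order #5] limit_buy(price=96, qty=1): fills=none; bids=[#3:6@96 #5:1@96] asks=[#4:1@98]
After op 8 [order #6] limit_sell(price=104, qty=3): fills=none; bids=[#3:6@96 #5:1@96] asks=[#4:1@98 #6:3@104]
After op 9 [order #100] limit_sell(price=100, qty=5): fills=none; bids=[#3:6@96 #5:1@96] asks=[#4:1@98 #100:5@100 #6:3@104]
After op 10 [order #101] limit_buy(price=105, qty=5): fills=#101x#4:1@98 #101x#100:4@100; bids=[#3:6@96 #5:1@96] asks=[#100:1@100 #6:3@104]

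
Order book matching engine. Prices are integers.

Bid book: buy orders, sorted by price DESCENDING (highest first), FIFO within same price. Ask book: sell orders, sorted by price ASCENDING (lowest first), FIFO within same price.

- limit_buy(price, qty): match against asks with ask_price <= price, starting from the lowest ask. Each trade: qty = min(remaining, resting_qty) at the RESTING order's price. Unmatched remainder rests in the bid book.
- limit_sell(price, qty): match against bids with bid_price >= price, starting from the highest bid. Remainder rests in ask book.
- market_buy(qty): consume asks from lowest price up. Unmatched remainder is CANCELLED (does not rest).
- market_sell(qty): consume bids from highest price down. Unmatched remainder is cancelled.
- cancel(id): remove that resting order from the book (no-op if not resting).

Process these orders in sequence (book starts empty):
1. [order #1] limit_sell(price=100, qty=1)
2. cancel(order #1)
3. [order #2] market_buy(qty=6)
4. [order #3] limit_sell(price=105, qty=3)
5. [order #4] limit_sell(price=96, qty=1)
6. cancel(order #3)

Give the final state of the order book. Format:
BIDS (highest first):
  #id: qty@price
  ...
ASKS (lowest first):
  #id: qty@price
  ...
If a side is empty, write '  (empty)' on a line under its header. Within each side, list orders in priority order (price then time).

Answer: BIDS (highest first):
  (empty)
ASKS (lowest first):
  #4: 1@96

Derivation:
After op 1 [order #1] limit_sell(price=100, qty=1): fills=none; bids=[-] asks=[#1:1@100]
After op 2 cancel(order #1): fills=none; bids=[-] asks=[-]
After op 3 [order #2] market_buy(qty=6): fills=none; bids=[-] asks=[-]
After op 4 [order #3] limit_sell(price=105, qty=3): fills=none; bids=[-] asks=[#3:3@105]
After op 5 [order #4] limit_sell(price=96, qty=1): fills=none; bids=[-] asks=[#4:1@96 #3:3@105]
After op 6 cancel(order #3): fills=none; bids=[-] asks=[#4:1@96]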